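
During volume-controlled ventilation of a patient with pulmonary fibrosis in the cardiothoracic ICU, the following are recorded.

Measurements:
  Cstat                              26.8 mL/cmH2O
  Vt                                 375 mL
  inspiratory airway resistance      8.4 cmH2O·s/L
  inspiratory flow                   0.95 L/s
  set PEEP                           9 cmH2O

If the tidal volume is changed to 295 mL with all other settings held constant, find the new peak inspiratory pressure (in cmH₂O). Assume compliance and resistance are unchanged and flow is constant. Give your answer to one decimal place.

PIP = Vt/C + R·V̇ + PEEP (constant-flow equation of motion).
Only the elastic term changes: ΔPIP = ΔVt / C = (295 − 375) / 26.8 = -2.985 cmH2O.
Original PIP = 375/26.8 + 8.4×0.95 + 9 = 30.973 cmH2O; new PIP = 30.973 + (-2.985) = 27.988 cmH2O.

28.0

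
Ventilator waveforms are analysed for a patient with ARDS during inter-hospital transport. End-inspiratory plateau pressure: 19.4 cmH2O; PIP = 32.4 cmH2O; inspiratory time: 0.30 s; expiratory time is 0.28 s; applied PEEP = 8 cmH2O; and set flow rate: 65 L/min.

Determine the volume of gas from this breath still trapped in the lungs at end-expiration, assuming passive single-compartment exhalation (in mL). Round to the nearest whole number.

Flow: 65 L/min ÷ 60 = 1.0833 L/s.
Vt = flow × Ti = 1.0833 L/s × 0.30 s × 1000 mL/L = 324.99 mL.
R = (PIP − Pplat)/V̇ = (32.4 − 19.4) / 1.0833 = 13.0/1.0833 = 12.0 cmH2O·s/L.
C = Vt/(Pplat − PEEP) = 324.99 / (19.4 − 8) = 324.99/11.4 = 28.508 mL/cmH2O.
τ = R × C = 12.0 × 0.02851 L/cmH2O = 0.3421 s.
Fraction remaining = e^(−Te/τ) = e^(−0.28/0.3421) = 0.4411.
Trapped volume = 324.99 × 0.4411 = 143.35 mL.

143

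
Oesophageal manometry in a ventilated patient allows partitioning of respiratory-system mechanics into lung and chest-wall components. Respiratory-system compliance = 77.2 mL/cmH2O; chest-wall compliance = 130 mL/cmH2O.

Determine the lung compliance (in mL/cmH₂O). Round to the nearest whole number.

190

1/CL = 1/Crs − 1/Ccw.
1/CL = 1/77.2 − 1/130 = 0.005261.
CL = 190.08 mL/cmH2O.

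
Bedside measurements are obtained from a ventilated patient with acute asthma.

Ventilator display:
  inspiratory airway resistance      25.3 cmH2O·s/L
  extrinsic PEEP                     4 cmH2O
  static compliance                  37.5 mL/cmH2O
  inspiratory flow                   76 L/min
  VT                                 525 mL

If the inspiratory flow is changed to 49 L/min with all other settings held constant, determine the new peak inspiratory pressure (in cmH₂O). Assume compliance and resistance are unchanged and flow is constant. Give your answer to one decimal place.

38.7

Flow: 76 L/min ÷ 60 = 1.2667 L/s.
New flow: 49 L/min ÷ 60 = 0.8167 L/s.
PIP = Vt/C + R·V̇ + PEEP (constant-flow equation of motion).
Only the resistive term changes: ΔPIP = R × ΔV̇ = 25.3 × (0.8167 − 1.2667) = 25.3 × -0.45 = -11.385 cmH2O.
Original PIP = 525/37.5 + 25.3×1.2667 + 4 = 50.048 cmH2O; new PIP = 50.048 + (-11.385) = 38.663 cmH2O.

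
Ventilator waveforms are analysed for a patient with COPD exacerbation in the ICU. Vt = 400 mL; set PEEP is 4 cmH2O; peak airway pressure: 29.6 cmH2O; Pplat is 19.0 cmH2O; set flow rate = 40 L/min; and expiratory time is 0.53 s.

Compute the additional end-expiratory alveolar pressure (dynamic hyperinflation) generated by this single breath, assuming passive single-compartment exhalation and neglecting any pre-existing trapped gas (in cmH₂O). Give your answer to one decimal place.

Flow: 40 L/min ÷ 60 = 0.6667 L/s.
R = (PIP − Pplat)/V̇ = (29.6 − 19.0) / 0.6667 = 10.6/0.6667 = 15.899 cmH2O·s/L.
C = Vt/(Pplat − PEEP) = 400.0 / (19.0 − 4) = 400.0/15.0 = 26.667 mL/cmH2O.
τ = R × C = 15.899 × 0.02667 L/cmH2O = 0.424 s.
Fraction remaining = e^(−Te/τ) = e^(−0.53/0.424) = 0.2865; trapped volume = 400.0 × 0.2865 = 114.6 mL.
Additional alveolar pressure from trapping ≈ V_trapped / C = 114.6 / 26.667 = 4.297 cmH2O.

4.3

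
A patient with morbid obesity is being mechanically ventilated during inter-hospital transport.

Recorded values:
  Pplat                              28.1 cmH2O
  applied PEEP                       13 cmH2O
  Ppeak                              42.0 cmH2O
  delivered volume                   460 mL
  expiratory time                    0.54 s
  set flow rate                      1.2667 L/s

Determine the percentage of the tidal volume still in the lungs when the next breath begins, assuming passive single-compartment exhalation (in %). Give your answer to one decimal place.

19.9

R = (PIP − Pplat)/V̇ = (42.0 − 28.1) / 1.2667 = 13.9/1.2667 = 10.973 cmH2O·s/L.
C = Vt/(Pplat − PEEP) = 460.0 / (28.1 − 13) = 460.0/15.1 = 30.464 mL/cmH2O.
τ = R × C = 10.973 × 0.03046 L/cmH2O = 0.3342 s.
Fraction remaining at end-expiration = e^(−Te/τ) = e^(−0.54/0.3342) = 0.1987 → 19.87%.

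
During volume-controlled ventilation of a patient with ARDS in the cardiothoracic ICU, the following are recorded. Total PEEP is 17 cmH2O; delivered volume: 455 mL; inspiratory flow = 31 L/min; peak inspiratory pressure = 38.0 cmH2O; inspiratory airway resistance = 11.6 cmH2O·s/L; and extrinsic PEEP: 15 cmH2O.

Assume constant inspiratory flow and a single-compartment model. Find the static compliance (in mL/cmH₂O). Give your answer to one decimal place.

Flow: 31 L/min ÷ 60 = 0.5167 L/s.
Total PEEP = 17 cmH2O (set 15 + intrinsic 2); this is the baseline alveolar pressure.
Equation of motion (constant flow): PIP = Vt/C + R·V̇ + PEEP.
Vt/C = PIP − R·V̇ − PEEP = 38.0 − 11.6×0.5167 − 17 = 38.0 − 5.994 − 17 = 15.006 cmH2O.
C = Vt / 15.006 = 455 / 15.006 = 30.321 mL/cmH2O.

30.3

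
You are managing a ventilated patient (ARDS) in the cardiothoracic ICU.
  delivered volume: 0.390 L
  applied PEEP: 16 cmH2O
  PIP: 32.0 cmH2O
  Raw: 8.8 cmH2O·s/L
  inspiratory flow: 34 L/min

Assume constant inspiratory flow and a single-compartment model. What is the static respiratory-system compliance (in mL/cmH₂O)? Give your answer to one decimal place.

Flow: 34 L/min ÷ 60 = 0.5667 L/s.
Equation of motion (constant flow): PIP = Vt/C + R·V̇ + PEEP.
Vt/C = PIP − R·V̇ − PEEP = 32.0 − 8.8×0.5667 − 16 = 32.0 − 4.987 − 16 = 11.013 cmH2O.
C = Vt / 11.013 = 390 / 11.013 = 35.413 mL/cmH2O.

35.4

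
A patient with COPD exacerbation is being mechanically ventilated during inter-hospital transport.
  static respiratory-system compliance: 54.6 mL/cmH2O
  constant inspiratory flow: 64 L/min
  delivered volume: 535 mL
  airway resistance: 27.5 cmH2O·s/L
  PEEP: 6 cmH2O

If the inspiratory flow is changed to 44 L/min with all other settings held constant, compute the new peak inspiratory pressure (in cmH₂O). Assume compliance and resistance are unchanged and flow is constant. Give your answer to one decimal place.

Flow: 64 L/min ÷ 60 = 1.0667 L/s.
New flow: 44 L/min ÷ 60 = 0.7333 L/s.
PIP = Vt/C + R·V̇ + PEEP (constant-flow equation of motion).
Only the resistive term changes: ΔPIP = R × ΔV̇ = 27.5 × (0.7333 − 1.0667) = 27.5 × -0.3334 = -9.169 cmH2O.
Original PIP = 535/54.6 + 27.5×1.0667 + 6 = 45.133 cmH2O; new PIP = 45.133 + (-9.169) = 35.964 cmH2O.

36.0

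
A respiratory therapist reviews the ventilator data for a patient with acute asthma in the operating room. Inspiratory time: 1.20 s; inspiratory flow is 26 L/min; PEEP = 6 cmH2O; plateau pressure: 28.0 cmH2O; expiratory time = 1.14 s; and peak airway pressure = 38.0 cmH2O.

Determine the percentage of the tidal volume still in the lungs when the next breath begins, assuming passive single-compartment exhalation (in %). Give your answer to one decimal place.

Flow: 26 L/min ÷ 60 = 0.4333 L/s.
Vt = flow × Ti = 0.4333 L/s × 1.20 s × 1000 mL/L = 519.96 mL.
R = (PIP − Pplat)/V̇ = (38.0 − 28.0) / 0.4333 = 10.0/0.4333 = 23.079 cmH2O·s/L.
C = Vt/(Pplat − PEEP) = 519.96 / (28.0 − 6) = 519.96/22.0 = 23.635 mL/cmH2O.
τ = R × C = 23.079 × 0.02364 L/cmH2O = 0.5456 s.
Fraction remaining at end-expiration = e^(−Te/τ) = e^(−1.14/0.5456) = 0.1238 → 12.38%.

12.4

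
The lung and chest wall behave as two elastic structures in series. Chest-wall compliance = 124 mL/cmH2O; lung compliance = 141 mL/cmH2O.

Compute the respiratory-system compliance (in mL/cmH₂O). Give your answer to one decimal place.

66.0

Lung and chest wall are elastances in series: 1/Crs = 1/CL + 1/Ccw.
1/Crs = 1/141 + 1/124 = 0.01516.
Crs = 65.963 mL/cmH2O.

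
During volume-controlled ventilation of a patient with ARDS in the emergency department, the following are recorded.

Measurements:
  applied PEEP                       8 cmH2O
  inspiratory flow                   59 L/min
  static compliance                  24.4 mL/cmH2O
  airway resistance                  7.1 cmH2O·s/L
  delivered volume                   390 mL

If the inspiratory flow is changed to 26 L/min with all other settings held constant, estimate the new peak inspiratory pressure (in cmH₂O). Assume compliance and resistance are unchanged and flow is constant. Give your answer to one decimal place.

Flow: 59 L/min ÷ 60 = 0.9833 L/s.
New flow: 26 L/min ÷ 60 = 0.4333 L/s.
PIP = Vt/C + R·V̇ + PEEP (constant-flow equation of motion).
Only the resistive term changes: ΔPIP = R × ΔV̇ = 7.1 × (0.4333 − 0.9833) = 7.1 × -0.55 = -3.905 cmH2O.
Original PIP = 390/24.4 + 7.1×0.9833 + 8 = 30.965 cmH2O; new PIP = 30.965 + (-3.905) = 27.06 cmH2O.

27.1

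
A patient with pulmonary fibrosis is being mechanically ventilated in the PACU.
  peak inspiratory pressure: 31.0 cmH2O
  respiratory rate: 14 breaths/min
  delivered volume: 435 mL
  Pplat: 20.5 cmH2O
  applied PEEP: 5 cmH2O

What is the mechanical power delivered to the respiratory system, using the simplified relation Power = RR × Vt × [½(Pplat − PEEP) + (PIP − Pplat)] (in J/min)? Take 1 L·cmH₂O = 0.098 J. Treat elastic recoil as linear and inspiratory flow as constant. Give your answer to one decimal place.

Per-breath work = Vt × [½(Pplat−PEEP) + (PIP−Pplat)] = 0.435 × [0.5×15.5 + 10.5] = 0.435 × 18.25 = 7.939 L·cmH2O.
Power = 14 × 7.939 = 111.15 L·cmH2O/min.
× 0.098 J/(L·cmH2O) → 10.893 J/min.

10.9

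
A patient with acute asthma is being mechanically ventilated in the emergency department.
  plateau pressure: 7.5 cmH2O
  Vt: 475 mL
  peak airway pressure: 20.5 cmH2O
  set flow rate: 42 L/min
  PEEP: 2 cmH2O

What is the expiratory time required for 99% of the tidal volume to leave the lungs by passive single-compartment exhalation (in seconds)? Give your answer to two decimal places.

7.39

Flow: 42 L/min ÷ 60 = 0.7 L/s.
R = (PIP − Pplat)/V̇ = (20.5 − 7.5) / 0.7 = 13.0/0.7 = 18.571 cmH2O·s/L.
C = Vt/(Pplat − PEEP) = 475.0 / (7.5 − 2) = 475.0/5.5 = 86.364 mL/cmH2O.
τ = R × C = 18.571 × 0.08636 L/cmH2O = 1.604 s.
t = −τ·ln(1 − 0.99) = −1.604·ln(0.01) = 7.387 s.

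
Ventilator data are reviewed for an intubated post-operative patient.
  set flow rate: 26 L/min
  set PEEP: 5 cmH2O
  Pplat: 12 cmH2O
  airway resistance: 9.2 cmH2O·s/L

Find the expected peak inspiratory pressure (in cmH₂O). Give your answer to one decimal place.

Flow: 26 L/min ÷ 60 = 0.4333 L/s.
PIP = Pplat + Raw × flow = 12 + 9.2 × 0.4333 = 12 + 3.986 = 15.986 cmH2O.

16.0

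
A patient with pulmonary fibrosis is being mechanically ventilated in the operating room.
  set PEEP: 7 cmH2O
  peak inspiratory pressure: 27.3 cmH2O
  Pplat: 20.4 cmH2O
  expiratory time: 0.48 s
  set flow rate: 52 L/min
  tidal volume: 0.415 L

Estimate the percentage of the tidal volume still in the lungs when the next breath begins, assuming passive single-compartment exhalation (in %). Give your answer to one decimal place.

Flow: 52 L/min ÷ 60 = 0.8667 L/s.
R = (PIP − Pplat)/V̇ = (27.3 − 20.4) / 0.8667 = 6.9/0.8667 = 7.961 cmH2O·s/L.
C = Vt/(Pplat − PEEP) = 415.0 / (20.4 − 7) = 415.0/13.4 = 30.97 mL/cmH2O.
τ = R × C = 7.961 × 0.03097 L/cmH2O = 0.2466 s.
Fraction remaining at end-expiration = e^(−Te/τ) = e^(−0.48/0.2466) = 0.1428 → 14.28%.

14.3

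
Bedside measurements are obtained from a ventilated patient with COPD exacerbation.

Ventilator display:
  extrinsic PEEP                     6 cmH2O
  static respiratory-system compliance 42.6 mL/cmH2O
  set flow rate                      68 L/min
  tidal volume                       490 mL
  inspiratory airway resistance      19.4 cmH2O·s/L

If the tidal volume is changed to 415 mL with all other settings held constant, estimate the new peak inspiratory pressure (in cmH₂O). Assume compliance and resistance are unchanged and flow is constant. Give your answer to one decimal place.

37.7

Flow: 68 L/min ÷ 60 = 1.1333 L/s.
PIP = Vt/C + R·V̇ + PEEP (constant-flow equation of motion).
Only the elastic term changes: ΔPIP = ΔVt / C = (415 − 490) / 42.6 = -1.761 cmH2O.
Original PIP = 490/42.6 + 19.4×1.1333 + 6 = 39.488 cmH2O; new PIP = 39.488 + (-1.761) = 37.727 cmH2O.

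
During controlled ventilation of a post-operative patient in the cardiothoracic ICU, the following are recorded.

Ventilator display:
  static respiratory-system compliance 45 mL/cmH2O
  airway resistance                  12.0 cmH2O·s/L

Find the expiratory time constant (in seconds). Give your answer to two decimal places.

τ = R × C = 12.0 × 45 mL/cmH2O = 12.0 × 0.045 L/cmH2O = 0.54 s.

0.54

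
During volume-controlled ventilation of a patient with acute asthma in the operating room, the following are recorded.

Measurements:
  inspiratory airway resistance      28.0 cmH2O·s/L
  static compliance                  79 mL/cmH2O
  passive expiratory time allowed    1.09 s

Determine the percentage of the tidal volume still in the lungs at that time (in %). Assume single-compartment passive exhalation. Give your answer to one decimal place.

τ = R × C = 28.0 × 79 mL/cmH2O = 28.0 × 0.079 L/cmH2O = 2.212 s.
Passive exhalation: V(t)/V₀ = e^(−t/τ) = e^(−1.09/2.212) = 0.6109.
Fraction remaining = 0.6109 → 61.09%.

61.1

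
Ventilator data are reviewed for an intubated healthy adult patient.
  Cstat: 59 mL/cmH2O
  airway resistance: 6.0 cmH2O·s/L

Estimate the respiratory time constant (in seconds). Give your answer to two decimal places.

0.35

τ = R × C = 6.0 × 59 mL/cmH2O = 6.0 × 0.059 L/cmH2O = 0.354 s.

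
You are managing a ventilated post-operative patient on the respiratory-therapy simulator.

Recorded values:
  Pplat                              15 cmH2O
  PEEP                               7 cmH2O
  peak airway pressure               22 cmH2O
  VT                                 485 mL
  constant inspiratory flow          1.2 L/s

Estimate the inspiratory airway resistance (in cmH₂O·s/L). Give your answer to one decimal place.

Raw = (PIP − Pplat) / flow = (22 − 15) / 1.2 = 7.0 / 1.2 = 5.833 cmH2O·s/L.

5.8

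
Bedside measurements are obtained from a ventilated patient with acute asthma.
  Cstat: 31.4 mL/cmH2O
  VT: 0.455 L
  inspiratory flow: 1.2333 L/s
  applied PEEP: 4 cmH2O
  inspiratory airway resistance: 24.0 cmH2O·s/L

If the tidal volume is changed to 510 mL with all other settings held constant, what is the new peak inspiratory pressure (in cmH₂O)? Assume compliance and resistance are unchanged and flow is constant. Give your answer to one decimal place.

49.8

PIP = Vt/C + R·V̇ + PEEP (constant-flow equation of motion).
Only the elastic term changes: ΔPIP = ΔVt / C = (510 − 455) / 31.4 = 1.752 cmH2O.
Original PIP = 455/31.4 + 24.0×1.2333 + 4 = 48.09 cmH2O; new PIP = 48.09 + (1.752) = 49.842 cmH2O.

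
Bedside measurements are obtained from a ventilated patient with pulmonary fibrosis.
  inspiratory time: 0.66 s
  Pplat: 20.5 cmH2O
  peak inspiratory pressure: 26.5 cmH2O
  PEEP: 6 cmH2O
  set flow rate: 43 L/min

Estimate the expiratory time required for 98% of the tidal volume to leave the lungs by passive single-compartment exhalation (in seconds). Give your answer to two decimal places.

1.07

Flow: 43 L/min ÷ 60 = 0.7167 L/s.
Vt = flow × Ti = 0.7167 L/s × 0.66 s × 1000 mL/L = 473.02 mL.
R = (PIP − Pplat)/V̇ = (26.5 − 20.5) / 0.7167 = 6.0/0.7167 = 8.372 cmH2O·s/L.
C = Vt/(Pplat − PEEP) = 473.02 / (20.5 − 6) = 473.02/14.5 = 32.622 mL/cmH2O.
τ = R × C = 8.372 × 0.03262 L/cmH2O = 0.2731 s.
t = −τ·ln(1 − 0.98) = −0.2731·ln(0.02) = 1.068 s.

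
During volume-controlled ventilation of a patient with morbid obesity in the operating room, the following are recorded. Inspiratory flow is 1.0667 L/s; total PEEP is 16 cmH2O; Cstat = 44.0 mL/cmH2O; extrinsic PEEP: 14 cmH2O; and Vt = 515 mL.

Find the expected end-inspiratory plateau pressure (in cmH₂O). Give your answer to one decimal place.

End-expiratory occlusion gives total PEEP = 16 cmH2O (intrinsic PEEP = 16 − 14 = 2). Use total PEEP for the elastic gradient.
Pplat = PEEPtotal + Vt / Cstat = 16 + 515 / 44.0 = 16 + 11.705 = 27.705 cmH2O.

27.7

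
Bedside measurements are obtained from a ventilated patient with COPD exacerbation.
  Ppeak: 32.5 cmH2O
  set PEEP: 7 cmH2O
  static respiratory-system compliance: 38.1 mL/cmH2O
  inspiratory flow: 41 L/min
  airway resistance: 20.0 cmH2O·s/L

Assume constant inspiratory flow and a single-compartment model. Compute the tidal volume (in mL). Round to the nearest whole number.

Flow: 41 L/min ÷ 60 = 0.6833 L/s.
Equation of motion (constant flow): PIP = Vt/C + R·V̇ + PEEP.
Vt/C = PIP − R·V̇ − PEEP = 32.5 − 13.666 − 7 = 11.834 cmH2O.
Vt = C × 11.834 = 38.1 × 11.834 = 450.88 mL.

451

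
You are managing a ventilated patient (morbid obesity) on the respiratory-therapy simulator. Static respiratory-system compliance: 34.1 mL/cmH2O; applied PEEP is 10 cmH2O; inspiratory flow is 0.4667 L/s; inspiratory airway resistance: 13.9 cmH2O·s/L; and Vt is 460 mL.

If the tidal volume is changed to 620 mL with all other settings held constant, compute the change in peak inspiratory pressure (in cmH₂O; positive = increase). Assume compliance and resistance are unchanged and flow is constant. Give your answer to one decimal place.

4.7

PIP = Vt/C + R·V̇ + PEEP (constant-flow equation of motion).
Only the elastic term changes: ΔPIP = ΔVt / C = (620 − 460) / 34.1 = 4.692 cmH2O.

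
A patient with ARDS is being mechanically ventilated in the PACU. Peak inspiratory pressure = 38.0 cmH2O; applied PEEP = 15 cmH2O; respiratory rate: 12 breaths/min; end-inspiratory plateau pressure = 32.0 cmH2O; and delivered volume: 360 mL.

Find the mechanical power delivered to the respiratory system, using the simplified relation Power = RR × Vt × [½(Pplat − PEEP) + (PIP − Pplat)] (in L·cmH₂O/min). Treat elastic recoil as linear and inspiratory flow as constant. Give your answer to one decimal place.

Per-breath work = Vt × [½(Pplat−PEEP) + (PIP−Pplat)] = 0.360 × [0.5×17.0 + 6.0] = 0.360 × 14.5 = 5.22 L·cmH2O.
Power = 12 × 5.22 = 62.64 L·cmH2O/min.

62.6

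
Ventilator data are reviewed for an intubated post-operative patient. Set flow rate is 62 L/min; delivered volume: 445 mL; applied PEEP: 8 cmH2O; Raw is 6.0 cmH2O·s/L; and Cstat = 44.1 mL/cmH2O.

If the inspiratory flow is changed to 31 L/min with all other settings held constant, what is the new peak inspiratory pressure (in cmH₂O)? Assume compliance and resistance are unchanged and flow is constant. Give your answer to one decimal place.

Flow: 62 L/min ÷ 60 = 1.0333 L/s.
New flow: 31 L/min ÷ 60 = 0.5167 L/s.
PIP = Vt/C + R·V̇ + PEEP (constant-flow equation of motion).
Only the resistive term changes: ΔPIP = R × ΔV̇ = 6.0 × (0.5167 − 1.0333) = 6.0 × -0.5166 = -3.1 cmH2O.
Original PIP = 445/44.1 + 6.0×1.0333 + 8 = 24.291 cmH2O; new PIP = 24.291 + (-3.1) = 21.191 cmH2O.

21.2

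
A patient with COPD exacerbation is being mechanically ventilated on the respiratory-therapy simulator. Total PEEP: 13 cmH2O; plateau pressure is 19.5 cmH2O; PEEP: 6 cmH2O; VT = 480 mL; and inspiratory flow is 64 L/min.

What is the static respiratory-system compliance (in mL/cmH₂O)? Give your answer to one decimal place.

End-expiratory occlusion gives total PEEP = 13 cmH2O (intrinsic PEEP = 13 − 6 = 7). Use total PEEP for the elastic gradient.
Cstat = Vt / (Pplat − PEEPtotal) = 480 / (19.5 − 13) = 480 / 6.5 = 73.846 mL/cmH2O.

73.8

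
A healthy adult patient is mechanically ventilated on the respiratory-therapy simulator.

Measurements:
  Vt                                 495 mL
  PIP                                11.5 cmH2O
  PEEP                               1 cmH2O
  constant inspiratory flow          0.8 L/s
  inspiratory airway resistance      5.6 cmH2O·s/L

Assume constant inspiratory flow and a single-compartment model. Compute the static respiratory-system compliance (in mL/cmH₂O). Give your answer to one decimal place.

Equation of motion (constant flow): PIP = Vt/C + R·V̇ + PEEP.
Vt/C = PIP − R·V̇ − PEEP = 11.5 − 5.6×0.8 − 1 = 11.5 − 4.48 − 1 = 6.02 cmH2O.
C = Vt / 6.02 = 495 / 6.02 = 82.226 mL/cmH2O.

82.2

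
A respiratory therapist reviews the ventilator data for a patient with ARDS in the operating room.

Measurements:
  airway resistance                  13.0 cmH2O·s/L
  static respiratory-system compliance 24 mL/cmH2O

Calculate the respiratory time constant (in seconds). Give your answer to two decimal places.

τ = R × C = 13.0 × 24 mL/cmH2O = 13.0 × 0.024 L/cmH2O = 0.312 s.

0.31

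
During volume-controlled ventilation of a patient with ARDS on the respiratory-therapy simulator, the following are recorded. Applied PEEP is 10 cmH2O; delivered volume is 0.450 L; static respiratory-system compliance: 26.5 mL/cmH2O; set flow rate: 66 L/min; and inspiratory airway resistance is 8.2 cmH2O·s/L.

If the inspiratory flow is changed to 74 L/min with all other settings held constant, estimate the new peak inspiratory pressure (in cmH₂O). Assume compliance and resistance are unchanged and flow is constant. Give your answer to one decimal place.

Flow: 66 L/min ÷ 60 = 1.1 L/s.
New flow: 74 L/min ÷ 60 = 1.2333 L/s.
PIP = Vt/C + R·V̇ + PEEP (constant-flow equation of motion).
Only the resistive term changes: ΔPIP = R × ΔV̇ = 8.2 × (1.2333 − 1.1) = 8.2 × 0.1333 = 1.093 cmH2O.
Original PIP = 450/26.5 + 8.2×1.1 + 10 = 36.001 cmH2O; new PIP = 36.001 + (1.093) = 37.094 cmH2O.

37.1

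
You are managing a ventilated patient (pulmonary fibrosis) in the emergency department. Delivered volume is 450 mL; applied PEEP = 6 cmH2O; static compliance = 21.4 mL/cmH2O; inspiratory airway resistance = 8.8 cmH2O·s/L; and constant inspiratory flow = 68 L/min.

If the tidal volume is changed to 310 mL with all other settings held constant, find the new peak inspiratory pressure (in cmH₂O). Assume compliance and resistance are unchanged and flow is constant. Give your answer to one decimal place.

30.5

Flow: 68 L/min ÷ 60 = 1.1333 L/s.
PIP = Vt/C + R·V̇ + PEEP (constant-flow equation of motion).
Only the elastic term changes: ΔPIP = ΔVt / C = (310 − 450) / 21.4 = -6.542 cmH2O.
Original PIP = 450/21.4 + 8.8×1.1333 + 6 = 37.001 cmH2O; new PIP = 37.001 + (-6.542) = 30.459 cmH2O.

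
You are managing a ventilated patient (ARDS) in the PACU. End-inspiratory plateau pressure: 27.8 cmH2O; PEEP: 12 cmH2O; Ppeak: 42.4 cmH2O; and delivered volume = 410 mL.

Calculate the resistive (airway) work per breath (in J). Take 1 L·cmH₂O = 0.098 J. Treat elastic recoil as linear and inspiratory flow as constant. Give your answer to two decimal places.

0.59

With constant inspiratory flow the resistive pressure is constant at PIP − Pplat = 42.4 − 27.8 = 14.6 cmH2O, so resistive work = 14.6 × 0.410 = 5.986 L·cmH2O.
× 0.098 J/(L·cmH2O) → 0.5866 J.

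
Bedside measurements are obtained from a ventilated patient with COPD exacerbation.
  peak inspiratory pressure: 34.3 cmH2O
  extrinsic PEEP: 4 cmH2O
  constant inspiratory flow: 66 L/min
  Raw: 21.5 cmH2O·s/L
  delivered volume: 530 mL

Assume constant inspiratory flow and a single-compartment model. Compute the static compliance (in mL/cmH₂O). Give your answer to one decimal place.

Flow: 66 L/min ÷ 60 = 1.1 L/s.
Equation of motion (constant flow): PIP = Vt/C + R·V̇ + PEEP.
Vt/C = PIP − R·V̇ − PEEP = 34.3 − 21.5×1.1 − 4 = 34.3 − 23.65 − 4 = 6.65 cmH2O.
C = Vt / 6.65 = 530 / 6.65 = 79.699 mL/cmH2O.

79.7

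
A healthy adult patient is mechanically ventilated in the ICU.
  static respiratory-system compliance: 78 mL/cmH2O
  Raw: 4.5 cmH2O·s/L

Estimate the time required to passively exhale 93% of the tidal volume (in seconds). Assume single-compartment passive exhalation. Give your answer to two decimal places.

τ = R × C = 4.5 × 78 mL/cmH2O = 4.5 × 0.078 L/cmH2O = 0.351 s.
Exhaled fraction f = 1 − e^(−t/τ) → t = −τ·ln(1 − f) = −0.351·ln(0.07) = 0.9334 s.

0.93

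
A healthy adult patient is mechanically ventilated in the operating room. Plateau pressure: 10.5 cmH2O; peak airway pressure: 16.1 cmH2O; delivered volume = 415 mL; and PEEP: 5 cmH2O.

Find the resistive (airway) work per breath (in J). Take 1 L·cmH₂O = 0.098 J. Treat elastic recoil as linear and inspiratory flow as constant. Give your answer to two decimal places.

With constant inspiratory flow the resistive pressure is constant at PIP − Pplat = 16.1 − 10.5 = 5.6 cmH2O, so resistive work = 5.6 × 0.415 = 2.324 L·cmH2O.
× 0.098 J/(L·cmH2O) → 0.2278 J.

0.23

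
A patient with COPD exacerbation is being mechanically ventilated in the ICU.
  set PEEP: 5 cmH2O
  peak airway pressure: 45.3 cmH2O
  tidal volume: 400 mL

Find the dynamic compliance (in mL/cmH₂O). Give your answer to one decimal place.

9.9

Dynamic compliance = Vt / (PIP − PEEP) = 400 / (45.3 − 5) = 400 / 40.3 = 9.926 mL/cmH2O.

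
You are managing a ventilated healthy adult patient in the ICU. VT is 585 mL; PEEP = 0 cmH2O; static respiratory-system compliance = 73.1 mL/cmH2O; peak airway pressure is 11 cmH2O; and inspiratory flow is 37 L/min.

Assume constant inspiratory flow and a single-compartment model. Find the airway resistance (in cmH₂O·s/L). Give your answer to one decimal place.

Flow: 37 L/min ÷ 60 = 0.6167 L/s.
Equation of motion (constant flow): PIP = Vt/C + R·V̇ + PEEP.
R·V̇ = PIP − Vt/C − PEEP = 11 − 585/73.1 − 0 = 11 − 8.003 − 0 = 2.997 cmH2O.
R = 2.997 / 0.6167 = 4.86 cmH2O·s/L.

4.9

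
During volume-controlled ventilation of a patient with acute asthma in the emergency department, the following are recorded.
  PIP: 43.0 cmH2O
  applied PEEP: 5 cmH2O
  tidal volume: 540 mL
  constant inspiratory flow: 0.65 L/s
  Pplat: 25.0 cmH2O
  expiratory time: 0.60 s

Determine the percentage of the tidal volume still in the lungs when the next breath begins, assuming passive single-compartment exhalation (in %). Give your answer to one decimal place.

44.8

R = (PIP − Pplat)/V̇ = (43.0 − 25.0) / 0.65 = 18.0/0.65 = 27.692 cmH2O·s/L.
C = Vt/(Pplat − PEEP) = 540.0 / (25.0 − 5) = 540.0/20.0 = 27.0 mL/cmH2O.
τ = R × C = 27.692 × 0.027 L/cmH2O = 0.7477 s.
Fraction remaining at end-expiration = e^(−Te/τ) = e^(−0.60/0.7477) = 0.4482 → 44.82%.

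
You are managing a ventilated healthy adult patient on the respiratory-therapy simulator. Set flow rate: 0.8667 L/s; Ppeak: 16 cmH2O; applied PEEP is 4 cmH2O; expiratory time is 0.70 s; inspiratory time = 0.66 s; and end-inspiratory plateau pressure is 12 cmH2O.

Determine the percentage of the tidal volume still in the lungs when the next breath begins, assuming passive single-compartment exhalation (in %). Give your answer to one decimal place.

12.0

Vt = flow × Ti = 0.8667 L/s × 0.66 s × 1000 mL/L = 572.02 mL.
R = (PIP − Pplat)/V̇ = (16 − 12) / 0.8667 = 4.0/0.8667 = 4.615 cmH2O·s/L.
C = Vt/(Pplat − PEEP) = 572.02 / (12 − 4) = 572.02/8.0 = 71.503 mL/cmH2O.
τ = R × C = 4.615 × 0.0715 L/cmH2O = 0.33 s.
Fraction remaining at end-expiration = e^(−Te/τ) = e^(−0.70/0.33) = 0.1199 → 11.99%.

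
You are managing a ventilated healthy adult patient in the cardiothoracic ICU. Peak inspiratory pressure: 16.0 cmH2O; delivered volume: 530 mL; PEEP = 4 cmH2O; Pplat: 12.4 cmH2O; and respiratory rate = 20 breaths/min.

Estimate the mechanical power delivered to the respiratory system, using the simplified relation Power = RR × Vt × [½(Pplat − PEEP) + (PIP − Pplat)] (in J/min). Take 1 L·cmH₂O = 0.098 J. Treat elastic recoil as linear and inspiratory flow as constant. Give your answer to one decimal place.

8.1

Per-breath work = Vt × [½(Pplat−PEEP) + (PIP−Pplat)] = 0.530 × [0.5×8.4 + 3.6] = 0.530 × 7.8 = 4.134 L·cmH2O.
Power = 20 × 4.134 = 82.68 L·cmH2O/min.
× 0.098 J/(L·cmH2O) → 8.103 J/min.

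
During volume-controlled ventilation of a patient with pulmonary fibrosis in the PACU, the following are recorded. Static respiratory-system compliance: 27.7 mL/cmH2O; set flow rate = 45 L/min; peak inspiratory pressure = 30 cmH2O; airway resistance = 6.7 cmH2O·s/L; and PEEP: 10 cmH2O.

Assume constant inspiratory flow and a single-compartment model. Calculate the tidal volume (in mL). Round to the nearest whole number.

415

Flow: 45 L/min ÷ 60 = 0.75 L/s.
Equation of motion (constant flow): PIP = Vt/C + R·V̇ + PEEP.
Vt/C = PIP − R·V̇ − PEEP = 30 − 5.025 − 10 = 14.975 cmH2O.
Vt = C × 14.975 = 27.7 × 14.975 = 414.81 mL.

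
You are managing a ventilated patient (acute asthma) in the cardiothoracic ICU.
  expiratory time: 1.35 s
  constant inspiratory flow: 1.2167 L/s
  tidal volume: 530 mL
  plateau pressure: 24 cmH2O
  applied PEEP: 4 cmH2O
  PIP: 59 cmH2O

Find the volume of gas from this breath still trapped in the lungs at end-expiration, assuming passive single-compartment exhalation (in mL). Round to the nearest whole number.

90

R = (PIP − Pplat)/V̇ = (59 − 24) / 1.2167 = 35.0/1.2167 = 28.766 cmH2O·s/L.
C = Vt/(Pplat − PEEP) = 530.0 / (24 − 4) = 530.0/20.0 = 26.5 mL/cmH2O.
τ = R × C = 28.766 × 0.0265 L/cmH2O = 0.7623 s.
Fraction remaining = e^(−Te/τ) = e^(−1.35/0.7623) = 0.1702.
Trapped volume = 530.0 × 0.1702 = 90.206 mL.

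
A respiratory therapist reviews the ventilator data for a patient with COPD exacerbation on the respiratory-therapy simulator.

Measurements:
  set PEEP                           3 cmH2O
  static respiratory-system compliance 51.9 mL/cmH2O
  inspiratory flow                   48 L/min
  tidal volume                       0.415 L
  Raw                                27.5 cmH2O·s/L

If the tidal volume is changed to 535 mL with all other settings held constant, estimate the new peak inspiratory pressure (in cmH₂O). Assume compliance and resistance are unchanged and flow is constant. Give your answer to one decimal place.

35.3

Flow: 48 L/min ÷ 60 = 0.8 L/s.
PIP = Vt/C + R·V̇ + PEEP (constant-flow equation of motion).
Only the elastic term changes: ΔPIP = ΔVt / C = (535 − 415) / 51.9 = 2.312 cmH2O.
Original PIP = 415/51.9 + 27.5×0.8 + 3 = 32.996 cmH2O; new PIP = 32.996 + (2.312) = 35.308 cmH2O.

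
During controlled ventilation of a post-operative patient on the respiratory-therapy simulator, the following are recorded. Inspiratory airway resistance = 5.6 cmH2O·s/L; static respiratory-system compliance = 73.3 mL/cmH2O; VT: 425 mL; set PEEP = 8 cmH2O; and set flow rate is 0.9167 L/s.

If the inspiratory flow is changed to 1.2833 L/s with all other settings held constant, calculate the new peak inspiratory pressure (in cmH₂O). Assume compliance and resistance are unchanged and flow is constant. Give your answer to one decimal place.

PIP = Vt/C + R·V̇ + PEEP (constant-flow equation of motion).
Only the resistive term changes: ΔPIP = R × ΔV̇ = 5.6 × (1.2833 − 0.9167) = 5.6 × 0.3666 = 2.053 cmH2O.
Original PIP = 425/73.3 + 5.6×0.9167 + 8 = 18.932 cmH2O; new PIP = 18.932 + (2.053) = 20.985 cmH2O.

21.0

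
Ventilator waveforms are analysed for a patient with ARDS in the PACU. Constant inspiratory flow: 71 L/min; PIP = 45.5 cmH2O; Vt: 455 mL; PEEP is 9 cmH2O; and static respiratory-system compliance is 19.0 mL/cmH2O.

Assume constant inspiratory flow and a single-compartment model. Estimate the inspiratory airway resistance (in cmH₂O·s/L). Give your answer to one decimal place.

10.6

Flow: 71 L/min ÷ 60 = 1.1833 L/s.
Equation of motion (constant flow): PIP = Vt/C + R·V̇ + PEEP.
R·V̇ = PIP − Vt/C − PEEP = 45.5 − 455/19.0 − 9 = 45.5 − 23.947 − 9 = 12.553 cmH2O.
R = 12.553 / 1.1833 = 10.608 cmH2O·s/L.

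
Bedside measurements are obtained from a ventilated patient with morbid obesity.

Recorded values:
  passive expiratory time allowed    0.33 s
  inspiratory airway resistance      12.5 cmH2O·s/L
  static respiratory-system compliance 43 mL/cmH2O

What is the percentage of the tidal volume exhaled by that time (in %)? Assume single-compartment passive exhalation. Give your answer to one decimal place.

45.9

τ = R × C = 12.5 × 43 mL/cmH2O = 12.5 × 0.043 L/cmH2O = 0.5375 s.
Passive exhalation: V(t)/V₀ = e^(−t/τ) = e^(−0.33/0.5375) = 0.5412.
Fraction exhaled = 1 − 0.5412 = 0.4588 → 45.88%.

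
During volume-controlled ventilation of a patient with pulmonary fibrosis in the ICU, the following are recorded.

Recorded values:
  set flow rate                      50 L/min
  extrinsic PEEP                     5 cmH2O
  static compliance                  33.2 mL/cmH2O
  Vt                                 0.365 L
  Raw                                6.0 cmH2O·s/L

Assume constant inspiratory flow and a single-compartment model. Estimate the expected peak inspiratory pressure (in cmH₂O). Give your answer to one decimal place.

21.0

Flow: 50 L/min ÷ 60 = 0.8333 L/s.
Equation of motion (constant flow): PIP = Vt/C + R·V̇ + PEEP.
PIP = 365/33.2 + 6.0×0.8333 + 5 = 10.994 + 5.0 + 5 = 20.994 cmH2O.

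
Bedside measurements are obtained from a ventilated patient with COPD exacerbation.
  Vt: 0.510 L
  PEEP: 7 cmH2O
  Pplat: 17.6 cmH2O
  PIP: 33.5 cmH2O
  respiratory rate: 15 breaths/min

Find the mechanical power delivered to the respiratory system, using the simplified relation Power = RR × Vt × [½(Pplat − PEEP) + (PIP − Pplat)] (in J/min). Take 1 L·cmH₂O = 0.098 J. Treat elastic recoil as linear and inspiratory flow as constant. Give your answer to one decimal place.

15.9

Per-breath work = Vt × [½(Pplat−PEEP) + (PIP−Pplat)] = 0.510 × [0.5×10.6 + 15.9] = 0.510 × 21.2 = 10.812 L·cmH2O.
Power = 15 × 10.812 = 162.18 L·cmH2O/min.
× 0.098 J/(L·cmH2O) → 15.894 J/min.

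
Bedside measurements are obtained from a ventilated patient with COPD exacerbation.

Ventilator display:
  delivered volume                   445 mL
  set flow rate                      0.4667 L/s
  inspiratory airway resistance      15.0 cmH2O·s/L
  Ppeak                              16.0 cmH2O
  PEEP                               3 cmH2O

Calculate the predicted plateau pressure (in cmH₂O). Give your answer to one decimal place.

9.0

Pplat = PIP − Raw × flow = 16.0 − 15.0 × 0.4667 = 16.0 − 7.001 = 8.999 cmH2O.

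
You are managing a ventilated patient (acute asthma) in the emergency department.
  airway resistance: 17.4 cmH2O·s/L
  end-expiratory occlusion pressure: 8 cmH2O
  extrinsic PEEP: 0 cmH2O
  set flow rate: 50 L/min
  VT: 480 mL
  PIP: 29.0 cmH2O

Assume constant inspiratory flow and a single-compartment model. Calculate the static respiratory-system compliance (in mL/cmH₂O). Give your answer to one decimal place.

Flow: 50 L/min ÷ 60 = 0.8333 L/s.
Total PEEP = 8 cmH2O (set 0 + intrinsic 8); this is the baseline alveolar pressure.
Equation of motion (constant flow): PIP = Vt/C + R·V̇ + PEEP.
Vt/C = PIP − R·V̇ − PEEP = 29.0 − 17.4×0.8333 − 8 = 29.0 − 14.499 − 8 = 6.501 cmH2O.
C = Vt / 6.501 = 480 / 6.501 = 73.835 mL/cmH2O.

73.8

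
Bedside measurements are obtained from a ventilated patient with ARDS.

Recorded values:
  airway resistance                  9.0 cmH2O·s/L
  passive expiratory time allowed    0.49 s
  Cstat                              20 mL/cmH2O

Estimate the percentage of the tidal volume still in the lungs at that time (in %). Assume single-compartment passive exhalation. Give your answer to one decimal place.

τ = R × C = 9.0 × 20 mL/cmH2O = 9.0 × 0.020 L/cmH2O = 0.18 s.
Passive exhalation: V(t)/V₀ = e^(−t/τ) = e^(−0.49/0.18) = 0.06573.
Fraction remaining = 0.06573 → 6.573%.

6.6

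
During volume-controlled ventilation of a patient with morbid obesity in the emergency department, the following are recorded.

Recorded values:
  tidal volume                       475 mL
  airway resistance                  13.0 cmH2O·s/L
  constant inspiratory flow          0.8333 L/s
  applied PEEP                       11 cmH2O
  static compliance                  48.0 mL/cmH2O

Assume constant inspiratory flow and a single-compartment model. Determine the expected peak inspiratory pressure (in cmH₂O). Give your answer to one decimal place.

Equation of motion (constant flow): PIP = Vt/C + R·V̇ + PEEP.
PIP = 475/48.0 + 13.0×0.8333 + 11 = 9.896 + 10.833 + 11 = 31.729 cmH2O.

31.7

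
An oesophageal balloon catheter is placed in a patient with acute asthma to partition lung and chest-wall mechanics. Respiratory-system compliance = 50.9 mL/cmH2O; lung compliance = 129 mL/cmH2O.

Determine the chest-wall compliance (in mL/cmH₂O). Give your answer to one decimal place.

84.1

1/Ccw = 1/Crs − 1/CL.
1/Ccw = 1/50.9 − 1/129 = 0.01189.
Ccw = 84.104 mL/cmH2O.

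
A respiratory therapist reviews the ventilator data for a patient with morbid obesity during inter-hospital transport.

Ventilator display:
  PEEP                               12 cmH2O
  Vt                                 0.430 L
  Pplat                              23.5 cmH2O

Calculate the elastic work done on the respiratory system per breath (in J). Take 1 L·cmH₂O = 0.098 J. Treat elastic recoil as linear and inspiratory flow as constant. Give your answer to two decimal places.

Elastic work ≈ ½ × (Pplat − PEEP) × Vt = 0.5 × (23.5 − 12) × 0.430 L = 0.5 × 11.5 × 0.430 = 2.473 L·cmH2O.
× 0.098 J/(L·cmH2O) → 0.2424 J.

0.24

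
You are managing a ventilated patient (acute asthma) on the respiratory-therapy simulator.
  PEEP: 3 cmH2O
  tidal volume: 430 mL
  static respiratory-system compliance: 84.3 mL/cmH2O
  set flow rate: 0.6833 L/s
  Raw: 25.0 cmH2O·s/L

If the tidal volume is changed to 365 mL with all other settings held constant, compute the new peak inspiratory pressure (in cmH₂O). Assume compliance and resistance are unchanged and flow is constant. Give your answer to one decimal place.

PIP = Vt/C + R·V̇ + PEEP (constant-flow equation of motion).
Only the elastic term changes: ΔPIP = ΔVt / C = (365 − 430) / 84.3 = -0.7711 cmH2O.
Original PIP = 430/84.3 + 25.0×0.6833 + 3 = 25.183 cmH2O; new PIP = 25.183 + (-0.7711) = 24.412 cmH2O.

24.4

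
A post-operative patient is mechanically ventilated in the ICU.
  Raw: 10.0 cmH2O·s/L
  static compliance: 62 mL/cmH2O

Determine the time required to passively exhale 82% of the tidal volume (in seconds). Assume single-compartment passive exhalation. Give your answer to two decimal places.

τ = R × C = 10.0 × 62 mL/cmH2O = 10.0 × 0.062 L/cmH2O = 0.62 s.
Exhaled fraction f = 1 − e^(−t/τ) → t = −τ·ln(1 − f) = −0.62·ln(0.18) = 1.063 s.

1.06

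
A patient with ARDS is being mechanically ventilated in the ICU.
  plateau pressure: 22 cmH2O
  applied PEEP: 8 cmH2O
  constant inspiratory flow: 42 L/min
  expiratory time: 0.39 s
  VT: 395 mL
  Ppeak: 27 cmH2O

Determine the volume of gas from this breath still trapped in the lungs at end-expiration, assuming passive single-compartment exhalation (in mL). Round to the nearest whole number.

Flow: 42 L/min ÷ 60 = 0.7 L/s.
R = (PIP − Pplat)/V̇ = (27 − 22) / 0.7 = 5.0/0.7 = 7.143 cmH2O·s/L.
C = Vt/(Pplat − PEEP) = 395.0 / (22 − 8) = 395.0/14.0 = 28.214 mL/cmH2O.
τ = R × C = 7.143 × 0.02821 L/cmH2O = 0.2015 s.
Fraction remaining = e^(−Te/τ) = e^(−0.39/0.2015) = 0.1444.
Trapped volume = 395.0 × 0.1444 = 57.038 mL.

57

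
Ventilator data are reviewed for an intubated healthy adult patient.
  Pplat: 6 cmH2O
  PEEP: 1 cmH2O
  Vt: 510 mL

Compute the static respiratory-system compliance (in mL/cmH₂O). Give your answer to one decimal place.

102.0

Cstat = Vt / (Pplat − PEEP) = 510 / (6 − 1) = 510 / 5.0 = 102.0 mL/cmH2O.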